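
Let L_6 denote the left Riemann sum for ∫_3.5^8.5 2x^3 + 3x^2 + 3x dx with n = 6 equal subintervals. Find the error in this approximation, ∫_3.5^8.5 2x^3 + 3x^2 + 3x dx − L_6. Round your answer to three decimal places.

534.722

Exact integral: ∫_3.5^8.5 f(x) dx = 3196.25.
L_6 ≈ 2661.52778.
Error ≈ 3196.25 − 2661.52778 ≈ 534.722.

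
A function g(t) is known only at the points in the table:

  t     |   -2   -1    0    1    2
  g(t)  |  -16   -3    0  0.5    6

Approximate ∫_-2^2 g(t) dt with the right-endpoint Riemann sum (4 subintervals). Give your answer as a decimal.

Δt = 1.
Sum = 1·[(-3) + 0 + 0.5 + 6] = 3.5.

3.5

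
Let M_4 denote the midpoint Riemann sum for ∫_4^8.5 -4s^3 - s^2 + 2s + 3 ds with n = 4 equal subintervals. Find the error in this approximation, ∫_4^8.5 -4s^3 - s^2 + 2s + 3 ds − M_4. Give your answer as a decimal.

-36.0703125

Exact integral: ∫_4^8.5 f(s) ds = -5077.6875.
M_4 = -5041.6171875.
Error = -5077.6875 − (-5041.6171875) = -36.0703125.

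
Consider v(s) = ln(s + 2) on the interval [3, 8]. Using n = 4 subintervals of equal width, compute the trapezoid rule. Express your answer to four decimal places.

Δs = (8 − 3)/4 = 1.25.
v(3) ≈ 1.6094, v(4.25) ≈ 1.8326, v(5.5) ≈ 2.0149, v(6.75) ≈ 2.1691, v(8) ≈ 2.3026.
T_4 = (Δs/2)·[v(s_0) + 2v(s_1) + 2v(s_2) + 2v(s_3) + v(s_4)].
Sum ≈ 9.9657.

9.9657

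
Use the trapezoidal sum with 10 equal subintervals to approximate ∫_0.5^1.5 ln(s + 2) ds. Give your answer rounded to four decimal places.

Δs = (1.5 − 0.5)/10 = 0.1.
f(0.5) ≈ 0.9163, f(0.6) ≈ 0.9555, f(0.7) ≈ 0.9933, f(0.8) ≈ 1.0296, f(0.9) ≈ 1.0647, f(1) ≈ 1.0986, f(1.1) ≈ 1.1314, f(1.2) ≈ 1.1632, f(1.3) ≈ 1.1939, f(1.4) ≈ 1.2238, f(1.5) ≈ 1.2528.
T_10 = (Δs/2)·[f(s_0) + 2f(s_1) + ... + 2f(s_{9}) + f(s_10)].
Sum ≈ 1.0938.

1.0938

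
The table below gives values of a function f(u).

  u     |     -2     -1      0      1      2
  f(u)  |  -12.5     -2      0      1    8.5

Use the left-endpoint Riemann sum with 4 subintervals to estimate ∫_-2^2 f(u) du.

-13.5

Δu = 1.
Sum = 1·[(-12.5) + (-2) + 0 + 1] = -13.5.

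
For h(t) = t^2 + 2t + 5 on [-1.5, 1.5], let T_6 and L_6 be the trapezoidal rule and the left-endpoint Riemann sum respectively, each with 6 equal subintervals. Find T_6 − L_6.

T_6 = 17.375.
L_6 = 15.875.
T_6 − L_6 = 1.5.

1.5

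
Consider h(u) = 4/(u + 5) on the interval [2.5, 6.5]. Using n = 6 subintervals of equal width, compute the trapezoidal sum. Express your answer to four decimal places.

1.7113

Δu = (6.5 − 2.5)/6 = 2/3.
h(2.5) = 8/15, h(19/6) = 24/49, h(23/6) = 24/53, h(4.5) = 8/19, h(31/6) = 24/61, h(35/6) = 24/65, h(6.5) = 8/23.
T_6 = (Δu/2)·[h(u_0) + 2h(u_1) + ... + 2h(u_{5}) + h(u_6)].
Sum ≈ 1.7113.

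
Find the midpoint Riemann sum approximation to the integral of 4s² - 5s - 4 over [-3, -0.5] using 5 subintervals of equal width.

47.5

Δs = (-0.5 − (-3))/5 = 0.5.
Midpoints: -2.75, -2.25, -1.75, -1.25, -0.75.
f(-2.75) = 40, f(-2.25) = 27.5, f(-1.75) = 17, f(-1.25) = 8.5, f(-0.75) = 2.
Sum = Δs · [f(-2.75) + f(-2.25) + f(-1.75) + f(-1.25) + f(-0.75)].
Sum = 47.5.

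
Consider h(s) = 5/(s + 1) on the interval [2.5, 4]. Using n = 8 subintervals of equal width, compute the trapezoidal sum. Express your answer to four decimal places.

1.7840

Δs = (4 − 2.5)/8 = 0.1875.
h(2.5) = 10/7, h(2.6875) = 80/59, h(2.875) = 40/31, h(3.0625) = 16/13, h(3.25) = 20/17, h(3.4375) = 80/71, h(3.625) = 40/37, h(3.8125) = 80/77, h(4) = 1.
T_8 = (Δs/2)·[h(s_0) + 2h(s_1) + ... + 2h(s_{7}) + h(s_8)].
Sum ≈ 1.7840.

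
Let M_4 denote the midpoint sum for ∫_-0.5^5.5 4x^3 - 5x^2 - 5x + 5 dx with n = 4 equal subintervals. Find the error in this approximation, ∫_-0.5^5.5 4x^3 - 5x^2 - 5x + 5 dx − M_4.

28.125

Exact integral: ∫_-0.5^5.5 f(x) dx = 592.5.
M_4 = 564.375.
Error = 592.5 − 564.375 = 28.125.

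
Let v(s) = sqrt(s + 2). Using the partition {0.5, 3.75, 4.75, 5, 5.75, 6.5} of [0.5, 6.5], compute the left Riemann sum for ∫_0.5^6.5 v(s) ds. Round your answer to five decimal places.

12.25836

Subinterval widths: 3.25, 1, 0.25, 0.75, 0.75.
Left endpoints: 0.5, 3.75, 4.75, 5, 5.75.
v(0.5) ≈ 1.58114, v(3.75) ≈ 2.39792, v(4.75) ≈ 2.59808, v(5) ≈ 2.64575, v(5.75) ≈ 2.78388.
Sum = Σ Δs_i · v(s_i).
Sum ≈ 12.25836.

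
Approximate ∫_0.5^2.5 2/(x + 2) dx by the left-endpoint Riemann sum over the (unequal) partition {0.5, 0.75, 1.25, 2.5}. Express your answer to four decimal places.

Subinterval widths: 0.25, 0.5, 1.25.
Left endpoints: 0.5, 0.75, 1.25.
f(0.5) = 0.8, f(0.75) = 8/11, f(1.25) = 8/13.
Sum = Σ Δx_i · f(x_i).
Sum ≈ 1.3329.

1.3329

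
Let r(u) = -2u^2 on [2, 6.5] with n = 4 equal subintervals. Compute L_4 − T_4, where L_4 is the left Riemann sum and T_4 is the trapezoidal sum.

L_4 = -136.6171875.
T_4 = -179.6484375.
L_4 − T_4 = 43.03125.

43.03125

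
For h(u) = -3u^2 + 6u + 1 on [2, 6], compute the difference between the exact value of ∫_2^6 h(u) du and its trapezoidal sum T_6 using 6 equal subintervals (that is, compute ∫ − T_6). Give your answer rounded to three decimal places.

0.889

Exact integral: ∫_2^6 h(u) du = -108.
T_6 ≈ -108.88889.
Error ≈ -108 − (-108.88889) ≈ 0.889.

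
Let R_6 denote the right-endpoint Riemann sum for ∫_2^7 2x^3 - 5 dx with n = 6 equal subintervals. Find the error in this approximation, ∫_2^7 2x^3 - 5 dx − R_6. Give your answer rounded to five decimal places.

Exact integral: ∫_2^7 f(x) dx = 1167.5.
R_6 ≈ 1462.2916667.
Error ≈ 1167.5 − 1462.2916667 ≈ -294.79167.

-294.79167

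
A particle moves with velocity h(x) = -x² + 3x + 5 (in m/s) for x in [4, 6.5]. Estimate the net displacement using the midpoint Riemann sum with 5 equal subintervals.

-18.28125

Δx = (6.5 − 4)/5 = 0.5.
Midpoints: 4.25, 4.75, 5.25, 5.75, 6.25.
h(4.25) = -0.3125, h(4.75) = -3.3125, h(5.25) = -6.8125, h(5.75) = -10.8125, h(6.25) = -15.3125.
Sum = Δx · [h(4.25) + h(4.75) + h(5.25) + h(5.75) + h(6.25)].
Sum = -18.28125.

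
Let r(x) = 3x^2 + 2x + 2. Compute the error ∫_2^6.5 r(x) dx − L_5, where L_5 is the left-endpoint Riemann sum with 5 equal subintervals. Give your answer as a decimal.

53.865

Exact integral: ∫_2^6.5 r(x) dx = 313.875.
L_5 = 260.01.
Error = 313.875 − 260.01 = 53.865.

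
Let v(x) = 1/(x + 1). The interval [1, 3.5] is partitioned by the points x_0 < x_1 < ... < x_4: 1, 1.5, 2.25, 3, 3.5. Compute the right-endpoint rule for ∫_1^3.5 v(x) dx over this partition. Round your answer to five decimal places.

0.72938

Subinterval widths: 0.5, 0.75, 0.75, 0.5.
Right endpoints: 1.5, 2.25, 3, 3.5.
v(1.5) = 0.4, v(2.25) = 4/13, v(3) = 0.25, v(3.5) = 2/9.
Sum = Σ Δx_i · v(x_i).
Sum ≈ 0.72938.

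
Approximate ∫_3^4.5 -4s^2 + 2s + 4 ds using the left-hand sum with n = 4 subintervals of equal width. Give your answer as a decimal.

-60.515625

Δs = (4.5 − 3)/4 = 0.375.
Left endpoints: 3, 3.375, 3.75, 4.125.
f(3) = -26, f(3.375) = -34.8125, f(3.75) = -44.75, f(4.125) = -55.8125.
Sum = Δs · [f(3) + f(3.375) + f(3.75) + f(4.125)].
Sum = -60.515625.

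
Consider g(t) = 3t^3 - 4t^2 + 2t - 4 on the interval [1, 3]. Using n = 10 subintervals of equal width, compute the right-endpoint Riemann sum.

30.52

Δt = (3 − 1)/10 = 0.2.
Right endpoints: 1.2, 1.4, 1.6, 1.8, 2, 2.2, 2.4, 2.6, 2.8, 3.
g(1.2) = -2.176, g(1.4) = -0.808, g(1.6) = 1.248, g(1.8) = 4.136, g(2) = 8, g(2.2) = 12.984, g(2.4) = 19.232, g(2.6) = 26.888, g(2.8) = 36.096, g(3) = 47.
Sum = Δt · [g(1.2) + g(1.4) + g(1.6) + ...].
Sum = 30.52.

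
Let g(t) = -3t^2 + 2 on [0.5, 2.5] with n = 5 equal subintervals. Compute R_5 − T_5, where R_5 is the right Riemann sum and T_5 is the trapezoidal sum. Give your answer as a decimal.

R_5 = -15.26.
T_5 = -11.66.
R_5 − T_5 = -3.6.

-3.6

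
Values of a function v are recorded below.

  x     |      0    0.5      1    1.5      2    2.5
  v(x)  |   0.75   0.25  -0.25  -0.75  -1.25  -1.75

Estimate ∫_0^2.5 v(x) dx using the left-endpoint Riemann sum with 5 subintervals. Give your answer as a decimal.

-0.625

Δx = 0.5.
Sum = 0.5·[0.75 + 0.25 + (-0.25) + (-0.75) + (-1.25)] = -0.625.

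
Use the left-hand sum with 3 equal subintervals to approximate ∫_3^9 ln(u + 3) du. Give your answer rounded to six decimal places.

Δu = (9 − 3)/3 = 2.
Left endpoints: 3, 5, 7.
f(3) ≈ 1.791759, f(5) ≈ 2.079442, f(7) ≈ 2.302585.
Sum = Δu · [f(3) + f(5) + f(7)].
Sum ≈ 12.347572.

12.347572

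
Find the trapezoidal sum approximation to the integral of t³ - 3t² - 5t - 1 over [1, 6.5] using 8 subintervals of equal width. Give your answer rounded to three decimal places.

Δt = (6.5 − 1)/8 = 0.6875.
f(1) = -8, f(1.6875) = -53965/4096, f(2.375) = -8397/512, f(3.0625) = -64415/4096, f(3.75) = -9.203125, f(4.4375) = 20967/4096, f(5.125) = 14945/512, f(5.8125) = 266069/4096, f(6.5) = 114.375.
T_8 = (Δt/2)·[f(t_0) + 2f(t_1) + ... + 2f(t_{7}) + f(t_8)].
Sum ≈ 67.340.

67.340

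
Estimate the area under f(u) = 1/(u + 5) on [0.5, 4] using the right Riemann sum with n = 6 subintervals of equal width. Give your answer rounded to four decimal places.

Δu = (4 − 0.5)/6 = 7/12.
Right endpoints: 13/12, 5/3, 2.25, 17/6, 41/12, 4.
f(13/12) = 12/73, f(5/3) = 0.15, f(2.25) = 4/29, f(17/6) = 6/47, f(41/12) = 12/101, f(4) = 1/9.
Sum = Δu · [f(13/12) + f(5/3) + f(2.25) + ...].
Sum ≈ 0.4724.

0.4724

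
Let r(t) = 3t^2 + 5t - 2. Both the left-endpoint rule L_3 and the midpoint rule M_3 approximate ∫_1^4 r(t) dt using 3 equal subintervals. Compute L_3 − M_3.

L_3 = 66.
M_3 = 93.75.
L_3 − M_3 = -27.75.

-27.75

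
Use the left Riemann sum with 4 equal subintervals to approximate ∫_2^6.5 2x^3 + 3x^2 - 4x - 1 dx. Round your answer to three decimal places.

742.834

Δx = (6.5 − 2)/4 = 1.125.
Left endpoints: 2, 3.125, 4.25, 5.375.
f(2) = 19, f(3.125) = 76.83203125, f(4.25) = 189.71875, f(5.375) = 374.74609375.
Sum = Δx · [f(2) + f(3.125) + f(4.25) + f(5.375)].
Sum ≈ 742.834.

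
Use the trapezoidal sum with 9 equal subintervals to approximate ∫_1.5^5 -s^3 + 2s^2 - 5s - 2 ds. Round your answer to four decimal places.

-138.4597

Δs = (5 − 1.5)/9 = 7/18.
f(1.5) = -8.375, f(17/9) = -8054/729, f(41/18) = -86489/5832, f(8/3) = -542/27, f(55/18) = -158239/5832, f(31/9) = -26506/729, f(23/6) = -10391/216, f(38/9) = -45728/729, f(83/18) = -469907/5832, f(5) = -102.
T_9 = (Δs/2)·[f(s_0) + 2f(s_1) + ... + 2f(s_{8}) + f(s_9)].
Sum ≈ -138.4597.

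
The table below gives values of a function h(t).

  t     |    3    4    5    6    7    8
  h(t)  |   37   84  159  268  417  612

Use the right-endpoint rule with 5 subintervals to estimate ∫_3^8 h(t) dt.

1540

Δt = 1.
Sum = 1·[84 + 159 + 268 + 417 + 612] = 1540.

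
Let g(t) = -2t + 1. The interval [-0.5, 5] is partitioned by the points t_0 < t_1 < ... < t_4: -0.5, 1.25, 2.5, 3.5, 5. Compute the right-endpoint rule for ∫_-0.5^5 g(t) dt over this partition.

-27.125

Subinterval widths: 1.75, 1.25, 1, 1.5.
Right endpoints: 1.25, 2.5, 3.5, 5.
g(1.25) = -1.5, g(2.5) = -4, g(3.5) = -6, g(5) = -9.
Sum = Σ Δt_i · g(t_i).
Sum = -27.125.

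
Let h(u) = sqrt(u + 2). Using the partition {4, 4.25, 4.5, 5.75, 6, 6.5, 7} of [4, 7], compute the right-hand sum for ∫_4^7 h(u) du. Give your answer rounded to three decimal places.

Subinterval widths: 0.25, 0.25, 1.25, 0.25, 0.5, 0.5.
Right endpoints: 4.25, 4.5, 5.75, 6, 6.5, 7.
h(4.25) ≈ 2.500, h(4.5) ≈ 2.550, h(5.75) ≈ 2.784, h(6) ≈ 2.828, h(6.5) ≈ 2.915, h(7) ≈ 3.000.
Sum = Σ Δu_i · h(u_i).
Sum ≈ 8.407.

8.407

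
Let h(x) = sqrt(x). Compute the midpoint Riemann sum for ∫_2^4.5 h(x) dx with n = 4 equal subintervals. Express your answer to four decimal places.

Δx = (4.5 − 2)/4 = 0.625.
Midpoints: 2.3125, 2.9375, 3.5625, 4.1875.
h(2.3125) ≈ 1.5207, h(2.9375) ≈ 1.7139, h(3.5625) ≈ 1.8875, h(4.1875) ≈ 2.0463.
Sum = Δx · [h(2.3125) + h(2.9375) + h(3.5625) + h(4.1875)].
Sum ≈ 4.4803.

4.4803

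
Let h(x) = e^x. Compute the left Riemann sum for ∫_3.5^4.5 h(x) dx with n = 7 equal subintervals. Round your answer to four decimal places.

52.9340

Δx = (4.5 − 3.5)/7 = 1/7.
Left endpoints: 3.5, 51/14, 53/14, 55/14, 57/14, 59/14, 61/14.
h(3.5) ≈ 33.1155, h(51/14) ≈ 38.2008, h(53/14) ≈ 44.0671, h(55/14) ≈ 50.8343, h(57/14) ≈ 58.6407, h(59/14) ≈ 67.6458, h(61/14) ≈ 78.0339.
Sum = Δx · [h(3.5) + h(51/14) + h(53/14) + ...].
Sum ≈ 52.9340.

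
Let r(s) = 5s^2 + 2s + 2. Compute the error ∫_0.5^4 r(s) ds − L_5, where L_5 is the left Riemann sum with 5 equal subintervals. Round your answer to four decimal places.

28.5833

Exact integral: ∫_0.5^4 r(s) ds ≈ 129.208333.
L_5 = 100.625.
Error ≈ 129.208333 − 100.625 ≈ 28.5833.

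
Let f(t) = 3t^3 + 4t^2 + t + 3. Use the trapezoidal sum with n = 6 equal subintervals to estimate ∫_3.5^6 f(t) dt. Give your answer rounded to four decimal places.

1113.0433

Δt = (6 − 3.5)/6 = 5/12.
f(3.5) = 184.125, f(47/12) = 47717/192, f(13/3) = 2939/9, f(4.75) = 419.515625, f(31/6) = 12689/24, f(67/12) = 377531/576, f(6) = 801.
T_6 = (Δt/2)·[f(t_0) + 2f(t_1) + ... + 2f(t_{5}) + f(t_6)].
Sum ≈ 1113.0433.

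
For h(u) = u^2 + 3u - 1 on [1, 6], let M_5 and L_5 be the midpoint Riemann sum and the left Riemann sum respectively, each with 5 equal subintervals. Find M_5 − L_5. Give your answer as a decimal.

23.75

M_5 = 118.75.
L_5 = 95.
M_5 − L_5 = 23.75.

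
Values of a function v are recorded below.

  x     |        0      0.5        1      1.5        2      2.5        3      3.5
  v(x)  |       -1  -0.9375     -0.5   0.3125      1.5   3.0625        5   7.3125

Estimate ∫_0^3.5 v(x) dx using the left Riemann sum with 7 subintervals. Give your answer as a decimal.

3.71875

Δx = 0.5.
Sum = 0.5·[(-1) + (-0.9375) + (-0.5) + 0.3125 + 1.5 + 3.0625 + 5] = 3.71875.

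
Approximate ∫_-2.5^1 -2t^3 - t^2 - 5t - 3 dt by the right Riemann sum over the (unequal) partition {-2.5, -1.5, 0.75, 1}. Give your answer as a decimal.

-12.1015625

Subinterval widths: 1, 2.25, 0.25.
Right endpoints: -1.5, 0.75, 1.
f(-1.5) = 9, f(0.75) = -8.15625, f(1) = -11.
Sum = Σ Δt_i · f(t_i).
Sum = -12.1015625.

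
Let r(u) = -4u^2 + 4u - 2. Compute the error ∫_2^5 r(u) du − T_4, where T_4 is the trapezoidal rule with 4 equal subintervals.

1.125

Exact integral: ∫_2^5 r(u) du = -120.
T_4 = -121.125.
Error = -120 − (-121.125) = 1.125.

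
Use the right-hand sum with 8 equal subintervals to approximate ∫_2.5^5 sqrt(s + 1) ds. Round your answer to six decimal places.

5.522594

Δs = (5 − 2.5)/8 = 0.3125.
Right endpoints: 2.8125, 3.125, 3.4375, 3.75, 4.0625, 4.375, 4.6875, 5.
f(2.8125) ≈ 1.952562, f(3.125) ≈ 2.031010, f(3.4375) ≈ 2.106537, f(3.75) ≈ 2.179449, f(4.0625) ≈ 2.250000, f(4.375) ≈ 2.318405, f(4.6875) ≈ 2.384848, f(5) ≈ 2.449490.
Sum = Δs · [f(2.8125) + f(3.125) + f(3.4375) + ...].
Sum ≈ 5.522594.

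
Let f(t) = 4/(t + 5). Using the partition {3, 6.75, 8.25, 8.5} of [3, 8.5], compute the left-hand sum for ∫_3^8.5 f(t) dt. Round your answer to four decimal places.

Subinterval widths: 3.75, 1.5, 0.25.
Left endpoints: 3, 6.75, 8.25.
f(3) = 0.5, f(6.75) = 16/47, f(8.25) = 16/53.
Sum = Σ Δt_i · f(t_i).
Sum ≈ 2.4611.

2.4611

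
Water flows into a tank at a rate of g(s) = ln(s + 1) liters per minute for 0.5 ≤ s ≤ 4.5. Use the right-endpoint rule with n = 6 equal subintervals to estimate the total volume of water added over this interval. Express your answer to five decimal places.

5.18321

Δs = (4.5 − 0.5)/6 = 2/3.
Right endpoints: 7/6, 11/6, 2.5, 19/6, 23/6, 4.5.
g(7/6) ≈ 0.77319, g(11/6) ≈ 1.04145, g(2.5) ≈ 1.25276, g(19/6) ≈ 1.42712, g(23/6) ≈ 1.57554, g(4.5) ≈ 1.70475.
Sum = Δs · [g(7/6) + g(11/6) + g(2.5) + ...].
Sum ≈ 5.18321.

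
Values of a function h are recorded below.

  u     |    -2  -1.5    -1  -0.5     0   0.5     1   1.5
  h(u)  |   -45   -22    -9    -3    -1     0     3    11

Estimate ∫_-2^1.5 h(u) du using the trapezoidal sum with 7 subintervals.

-24.5

Δu = 0.5.
T_7 = (0.5/2)·[(-45) + 2·(-22) + 2·(-9) + 2·(-3) + 2·(-1) + 2·0 + 2·3 + 11] = -24.5.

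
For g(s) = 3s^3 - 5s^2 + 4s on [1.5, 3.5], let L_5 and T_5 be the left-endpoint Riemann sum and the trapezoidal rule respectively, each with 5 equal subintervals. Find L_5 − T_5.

L_5 = 48.55.
T_5 = 63.85.
L_5 − T_5 = -15.3.

-15.3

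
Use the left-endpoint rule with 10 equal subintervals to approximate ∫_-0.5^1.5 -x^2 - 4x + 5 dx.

5.82

Δx = (1.5 − (-0.5))/10 = 0.2.
Left endpoints: -0.5, -0.3, -0.1, 0.1, 0.3, 0.5, 0.7, 0.9, 1.1, 1.3.
f(-0.5) = 6.75, f(-0.3) = 6.11, f(-0.1) = 5.39, f(0.1) = 4.59, f(0.3) = 3.71, f(0.5) = 2.75, f(0.7) = 1.71, f(0.9) = 0.59, f(1.1) = -0.61, f(1.3) = -1.89.
Sum = Δx · [f(-0.5) + f(-0.3) + f(-0.1) + ...].
Sum = 5.82.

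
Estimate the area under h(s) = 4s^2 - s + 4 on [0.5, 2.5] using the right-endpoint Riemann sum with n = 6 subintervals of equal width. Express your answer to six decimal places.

Δs = (2.5 − 0.5)/6 = 1/3.
Right endpoints: 5/6, 7/6, 1.5, 11/6, 13/6, 2.5.
h(5/6) = 107/18, h(7/6) = 149/18, h(1.5) = 11.5, h(11/6) = 281/18, h(13/6) = 371/18, h(2.5) = 26.5.
Sum = Δs · [h(5/6) + h(7/6) + h(1.5) + ...].
Sum ≈ 29.481481.

29.481481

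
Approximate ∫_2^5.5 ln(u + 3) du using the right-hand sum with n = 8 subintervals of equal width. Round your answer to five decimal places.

6.75813

Δu = (5.5 − 2)/8 = 0.4375.
Right endpoints: 2.4375, 2.875, 3.3125, 3.75, 4.1875, 4.625, 5.0625, 5.5.
f(2.4375) ≈ 1.69332, f(2.875) ≈ 1.77071, f(3.3125) ≈ 1.84253, f(3.75) ≈ 1.90954, f(4.1875) ≈ 1.97234, f(4.625) ≈ 2.03143, f(5.0625) ≈ 2.08722, f(5.5) ≈ 2.14007.
Sum = Δu · [f(2.4375) + f(2.875) + f(3.3125) + ...].
Sum ≈ 6.75813.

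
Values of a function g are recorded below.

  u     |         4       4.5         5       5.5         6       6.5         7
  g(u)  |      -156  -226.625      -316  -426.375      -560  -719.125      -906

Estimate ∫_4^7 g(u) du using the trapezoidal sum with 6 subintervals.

-1389.5625

Δu = 0.5.
T_6 = (0.5/2)·[(-156) + 2·(-226.625) + 2·(-316) + 2·(-426.375) + 2·(-560) + 2·(-719.125) + (-906)] = -1389.5625.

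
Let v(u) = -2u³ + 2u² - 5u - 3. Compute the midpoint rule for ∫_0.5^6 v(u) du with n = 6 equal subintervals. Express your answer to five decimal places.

Δu = (6 − 0.5)/6 = 11/12.
Midpoints: 23/24, 1.875, 67/24, 89/24, 4.625, 133/24.
v(23/24) = -53327/6912, v(1.875) = -18.52734375, v(67/24) = -310243/6912, v(89/24) = -663761/6912, v(4.625) = -181.20703125, v(133/24) = -2140357/6912.
Sum = Δu · [v(23/24) + v(1.875) + v(67/24) + ...].
Sum ≈ -603.18736.

-603.18736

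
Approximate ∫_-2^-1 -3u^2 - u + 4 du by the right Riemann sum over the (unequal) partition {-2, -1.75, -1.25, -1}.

Subinterval widths: 0.25, 0.5, 0.25.
Right endpoints: -1.75, -1.25, -1.
f(-1.75) = -3.4375, f(-1.25) = 0.5625, f(-1) = 2.
Sum = Σ Δu_i · f(u_i).
Sum = -0.078125.

-0.078125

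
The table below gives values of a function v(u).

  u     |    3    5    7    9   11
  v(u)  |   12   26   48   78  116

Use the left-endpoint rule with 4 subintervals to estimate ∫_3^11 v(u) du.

Δu = 2.
Sum = 2·[12 + 26 + 48 + 78] = 328.

328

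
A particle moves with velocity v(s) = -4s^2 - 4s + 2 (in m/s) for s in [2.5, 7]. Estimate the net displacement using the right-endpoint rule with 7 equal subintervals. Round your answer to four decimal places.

Δs = (7 − 2.5)/7 = 9/14.
Right endpoints: 22/7, 53/14, 31/7, 71/14, 40/7, 89/14, 7.
v(22/7) = -2454/49, v(53/14) = -3453/49, v(31/7) = -4614/49, v(71/14) = -5937/49, v(40/7) = -7422/49, v(89/14) = -9069/49, v(7) = -222.
Sum = Δs · [v(22/7) + v(53/14) + v(31/7) + ...].
Sum ≈ -574.9898.

-574.9898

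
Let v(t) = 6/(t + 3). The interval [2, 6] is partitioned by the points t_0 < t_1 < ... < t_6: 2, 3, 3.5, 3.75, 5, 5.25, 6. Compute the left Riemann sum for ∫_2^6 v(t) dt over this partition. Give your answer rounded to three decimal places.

Subinterval widths: 1, 0.5, 0.25, 1.25, 0.25, 0.75.
Left endpoints: 2, 3, 3.5, 3.75, 5, 5.25.
v(2) = 1.2, v(3) = 1, v(3.5) = 12/13, v(3.75) = 8/9, v(5) = 0.75, v(5.25) = 8/11.
Sum = Σ Δt_i · v(t_i).
Sum ≈ 3.775.

3.775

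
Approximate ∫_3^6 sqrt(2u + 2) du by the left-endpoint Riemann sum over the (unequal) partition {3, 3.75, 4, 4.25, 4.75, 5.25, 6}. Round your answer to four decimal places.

9.6499

Subinterval widths: 0.75, 0.25, 0.25, 0.5, 0.5, 0.75.
Left endpoints: 3, 3.75, 4, 4.25, 4.75, 5.25.
f(3) ≈ 2.8284, f(3.75) ≈ 3.0822, f(4) ≈ 3.1623, f(4.25) ≈ 3.2404, f(4.75) ≈ 3.3912, f(5.25) ≈ 3.5355.
Sum = Σ Δu_i · f(u_i).
Sum ≈ 9.6499.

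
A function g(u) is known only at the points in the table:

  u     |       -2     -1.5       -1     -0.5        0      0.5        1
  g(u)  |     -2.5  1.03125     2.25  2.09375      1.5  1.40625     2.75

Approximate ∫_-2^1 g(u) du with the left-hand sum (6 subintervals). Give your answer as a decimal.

Δu = 0.5.
Sum = 0.5·[(-2.5) + 1.03125 + 2.25 + 2.09375 + 1.5 + 1.40625] = 2.890625.

2.890625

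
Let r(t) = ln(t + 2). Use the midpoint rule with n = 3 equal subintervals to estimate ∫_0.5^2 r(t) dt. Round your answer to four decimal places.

1.7560

Δt = (2 − 0.5)/3 = 0.5.
Midpoints: 0.75, 1.25, 1.75.
r(0.75) ≈ 1.0116, r(1.25) ≈ 1.1787, r(1.75) ≈ 1.3218.
Sum = Δt · [r(0.75) + r(1.25) + r(1.75)].
Sum ≈ 1.7560.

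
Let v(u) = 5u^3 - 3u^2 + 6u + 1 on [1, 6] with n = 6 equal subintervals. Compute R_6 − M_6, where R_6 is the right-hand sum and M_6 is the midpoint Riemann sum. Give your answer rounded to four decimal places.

459.6354

R_6 = 1959.0625.
M_6 ≈ 1499.427083.
R_6 − M_6 ≈ 459.6354.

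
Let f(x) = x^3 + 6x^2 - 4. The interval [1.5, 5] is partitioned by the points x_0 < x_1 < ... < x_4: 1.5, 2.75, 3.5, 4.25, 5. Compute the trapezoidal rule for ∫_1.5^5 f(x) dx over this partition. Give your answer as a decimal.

Subinterval widths: 1.25, 0.75, 0.75, 0.75.
f(1.5) = 12.875, f(2.75) = 62.171875, f(3.5) = 112.375, f(4.25) = 181.140625, f(5) = 271.
On each subinterval the trapezoid contributes (Δx_i/2)·[f(x_{i-1}) + f(x_i)].
Sum = 391.98046875.

391.98046875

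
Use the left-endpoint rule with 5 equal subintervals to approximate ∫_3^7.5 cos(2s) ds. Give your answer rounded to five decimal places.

1.10593

Δs = (7.5 − 3)/5 = 0.9.
Left endpoints: 3, 3.9, 4.8, 5.7, 6.6.
f(3) ≈ 0.96017, f(3.9) ≈ 0.05396, f(4.8) ≈ -0.98469, f(5.7) ≈ 0.39349, f(6.6) ≈ 0.80588.
Sum = Δs · [f(3) + f(3.9) + f(4.8) + f(5.7) + f(6.6)].
Sum ≈ 1.10593.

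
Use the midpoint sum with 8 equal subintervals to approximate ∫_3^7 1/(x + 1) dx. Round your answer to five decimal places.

0.69266

Δx = (7 − 3)/8 = 0.5.
Midpoints: 3.25, 3.75, 4.25, 4.75, 5.25, 5.75, 6.25, 6.75.
f(3.25) = 4/17, f(3.75) = 4/19, f(4.25) = 4/21, f(4.75) = 4/23, f(5.25) = 0.16, f(5.75) = 4/27, f(6.25) = 4/29, f(6.75) = 4/31.
Sum = Δx · [f(3.25) + f(3.75) + f(4.25) + ...].
Sum ≈ 0.69266.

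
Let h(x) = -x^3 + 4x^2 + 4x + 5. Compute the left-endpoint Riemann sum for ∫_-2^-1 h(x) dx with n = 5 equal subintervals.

Δx = (-1 − (-2))/5 = 0.2.
Left endpoints: -2, -1.8, -1.6, -1.4, -1.2.
h(-2) = 21, h(-1.8) = 16.592, h(-1.6) = 12.936, h(-1.4) = 9.984, h(-1.2) = 7.688.
Sum = Δx · [h(-2) + h(-1.8) + h(-1.6) + h(-1.4) + h(-1.2)].
Sum = 13.64.

13.64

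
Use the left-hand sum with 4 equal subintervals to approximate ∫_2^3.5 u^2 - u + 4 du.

Δu = (3.5 − 2)/4 = 0.375.
Left endpoints: 2, 2.375, 2.75, 3.125.
f(2) = 6, f(2.375) = 7.265625, f(2.75) = 8.8125, f(3.125) = 10.640625.
Sum = Δu · [f(2) + f(2.375) + f(2.75) + f(3.125)].
Sum = 12.26953125.

12.26953125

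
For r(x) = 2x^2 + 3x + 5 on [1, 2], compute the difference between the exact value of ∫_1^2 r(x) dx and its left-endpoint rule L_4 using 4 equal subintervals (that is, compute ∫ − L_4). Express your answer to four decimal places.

1.1042

Exact integral: ∫_1^2 r(x) dx ≈ 14.166667.
L_4 = 13.0625.
Error ≈ 14.166667 − 13.0625 ≈ 1.1042.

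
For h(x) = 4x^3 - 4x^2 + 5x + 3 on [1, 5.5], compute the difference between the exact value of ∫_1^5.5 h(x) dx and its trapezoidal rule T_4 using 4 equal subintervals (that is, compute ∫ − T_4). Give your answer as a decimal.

-33.22265625

Exact integral: ∫_1^5.5 h(x) dx = 780.1875.
T_4 = 813.41015625.
Error = 780.1875 − 813.41015625 = -33.22265625.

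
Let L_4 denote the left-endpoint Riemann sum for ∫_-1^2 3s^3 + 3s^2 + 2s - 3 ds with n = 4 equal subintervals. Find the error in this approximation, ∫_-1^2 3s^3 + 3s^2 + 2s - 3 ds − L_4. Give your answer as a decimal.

13.640625

Exact integral: ∫_-1^2 f(s) ds = 14.25.
L_4 = 0.609375.
Error = 14.25 − 0.609375 = 13.640625.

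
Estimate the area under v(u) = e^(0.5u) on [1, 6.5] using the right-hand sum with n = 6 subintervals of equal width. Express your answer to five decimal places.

Δu = (6.5 − 1)/6 = 11/12.
Right endpoints: 23/12, 17/6, 3.75, 14/3, 67/12, 6.5.
v(23/12) ≈ 2.60735, v(17/6) ≈ 4.12335, v(3.75) ≈ 6.52082, v(14/3) ≈ 10.31226, v(67/12) ≈ 16.30818, v(6.5) ≈ 25.79034.
Sum = Δu · [v(23/12) + v(17/6) + v(3.75) + ...].
Sum ≈ 60.19044.

60.19044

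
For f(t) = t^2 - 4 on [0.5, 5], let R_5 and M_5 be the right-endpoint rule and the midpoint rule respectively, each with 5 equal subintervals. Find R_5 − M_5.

12.04875

R_5 = 35.37.
M_5 = 23.32125.
R_5 − M_5 = 12.04875.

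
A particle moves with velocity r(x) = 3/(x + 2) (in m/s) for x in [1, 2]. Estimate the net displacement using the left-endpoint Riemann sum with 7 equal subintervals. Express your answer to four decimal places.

0.8812

Δx = (2 − 1)/7 = 1/7.
Left endpoints: 1, 8/7, 9/7, 10/7, 11/7, 12/7, 13/7.
r(1) = 1, r(8/7) = 21/22, r(9/7) = 21/23, r(10/7) = 0.875, r(11/7) = 0.84, r(12/7) = 21/26, r(13/7) = 7/9.
Sum = Δx · [r(1) + r(8/7) + r(9/7) + ...].
Sum ≈ 0.8812.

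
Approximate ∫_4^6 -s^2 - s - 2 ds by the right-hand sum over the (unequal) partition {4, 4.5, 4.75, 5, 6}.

-72.703125

Subinterval widths: 0.5, 0.25, 0.25, 1.
Right endpoints: 4.5, 4.75, 5, 6.
f(4.5) = -26.75, f(4.75) = -29.3125, f(5) = -32, f(6) = -44.
Sum = Σ Δs_i · f(s_i).
Sum = -72.703125.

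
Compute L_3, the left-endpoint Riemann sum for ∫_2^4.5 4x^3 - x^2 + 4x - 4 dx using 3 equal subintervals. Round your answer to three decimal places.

263.912

Δx = (4.5 − 2)/3 = 5/6.
Left endpoints: 2, 17/6, 11/3.
f(2) = 32, f(17/6) = 9751/108, f(11/3) = 5249/27.
Sum = Δx · [f(2) + f(17/6) + f(11/3)].
Sum ≈ 263.912.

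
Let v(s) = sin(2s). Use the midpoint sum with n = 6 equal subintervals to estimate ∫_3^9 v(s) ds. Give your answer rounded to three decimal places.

Δs = (9 − 3)/6 = 1.
Midpoints: 3.5, 4.5, 5.5, 6.5, 7.5, 8.5.
v(3.5) ≈ 0.657, v(4.5) ≈ 0.412, v(5.5) ≈ -1.000, v(6.5) ≈ 0.420, v(7.5) ≈ 0.650, v(8.5) ≈ -0.961.
Sum = Δs · [v(3.5) + v(4.5) + v(5.5) + ...].
Sum ≈ 0.178.

0.178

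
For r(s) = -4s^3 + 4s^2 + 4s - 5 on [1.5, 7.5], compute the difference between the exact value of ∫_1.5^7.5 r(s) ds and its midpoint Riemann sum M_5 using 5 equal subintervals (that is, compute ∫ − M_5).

Exact integral: ∫_1.5^7.5 r(s) ds = -2523.
M_5 = -2487.
Error = -2523 − (-2487) = -36.

-36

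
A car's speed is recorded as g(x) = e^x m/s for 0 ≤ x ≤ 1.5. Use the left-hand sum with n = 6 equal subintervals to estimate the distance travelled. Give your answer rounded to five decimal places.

Δx = (1.5 − 0)/6 = 0.25.
Left endpoints: 0, 0.25, 0.5, 0.75, 1, 1.25.
g(0) ≈ 1.00000, g(0.25) ≈ 1.28403, g(0.5) ≈ 1.64872, g(0.75) ≈ 2.11700, g(1) ≈ 2.71828, g(1.25) ≈ 3.49034.
Sum = Δx · [g(0) + g(0.25) + g(0.5) + ...].
Sum ≈ 3.06459.

3.06459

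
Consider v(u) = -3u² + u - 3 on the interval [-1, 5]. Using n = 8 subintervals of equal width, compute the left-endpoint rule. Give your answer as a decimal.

Δu = (5 − (-1))/8 = 0.75.
Left endpoints: -1, -0.25, 0.5, 1.25, 2, 2.75, 3.5, 4.25.
v(-1) = -7, v(-0.25) = -3.4375, v(0.5) = -3.25, v(1.25) = -6.4375, v(2) = -13, v(2.75) = -22.9375, v(3.5) = -36.25, v(4.25) = -52.9375.
Sum = Δu · [v(-1) + v(-0.25) + v(0.5) + ...].
Sum = -108.9375.

-108.9375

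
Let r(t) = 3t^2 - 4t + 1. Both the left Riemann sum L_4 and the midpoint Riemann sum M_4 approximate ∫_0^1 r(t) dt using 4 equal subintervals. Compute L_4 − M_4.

L_4 = 0.15625.
M_4 = -0.015625.
L_4 − M_4 = 0.171875.

0.171875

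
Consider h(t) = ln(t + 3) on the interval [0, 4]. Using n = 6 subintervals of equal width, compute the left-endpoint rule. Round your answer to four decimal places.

Δt = (4 − 0)/6 = 2/3.
Left endpoints: 0, 2/3, 4/3, 2, 8/3, 10/3.
h(0) ≈ 1.0986, h(2/3) ≈ 1.2993, h(4/3) ≈ 1.4663, h(2) ≈ 1.6094, h(8/3) ≈ 1.7346, h(10/3) ≈ 1.8458.
Sum = Δt · [h(0) + h(2/3) + h(4/3) + ...].
Sum ≈ 6.0361.

6.0361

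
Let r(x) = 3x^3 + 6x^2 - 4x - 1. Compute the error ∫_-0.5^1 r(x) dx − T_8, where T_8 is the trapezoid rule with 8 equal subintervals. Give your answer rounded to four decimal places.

Exact integral: ∫_-0.5^1 r(x) dx = -0.046875.
T_8 ≈ 0.025635.
Error ≈ -0.046875 − 0.025635 ≈ -0.0725.

-0.0725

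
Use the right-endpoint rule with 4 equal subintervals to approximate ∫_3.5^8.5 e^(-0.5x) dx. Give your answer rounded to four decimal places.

Δx = (8.5 − 3.5)/4 = 1.25.
Right endpoints: 4.75, 6, 7.25, 8.5.
f(4.75) ≈ 0.0930, f(6) ≈ 0.0498, f(7.25) ≈ 0.0266, f(8.5) ≈ 0.0143.
Sum = Δx · [f(4.75) + f(6) + f(7.25) + f(8.5)].
Sum ≈ 0.2296.

0.2296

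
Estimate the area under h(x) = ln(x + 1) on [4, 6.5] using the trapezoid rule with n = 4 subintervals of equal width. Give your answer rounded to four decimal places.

4.5624

Δx = (6.5 − 4)/4 = 0.625.
h(4) ≈ 1.6094, h(4.625) ≈ 1.7272, h(5.25) ≈ 1.8326, h(5.875) ≈ 1.9279, h(6.5) ≈ 2.0149.
T_4 = (Δx/2)·[h(x_0) + 2h(x_1) + 2h(x_2) + 2h(x_3) + h(x_4)].
Sum ≈ 4.5624.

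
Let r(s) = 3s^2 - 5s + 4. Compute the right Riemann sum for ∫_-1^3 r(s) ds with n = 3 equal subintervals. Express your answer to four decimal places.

30.2222

Δs = (3 − (-1))/3 = 4/3.
Right endpoints: 1/3, 5/3, 3.
r(1/3) = 8/3, r(5/3) = 4, r(3) = 16.
Sum = Δs · [r(1/3) + r(5/3) + r(3)].
Sum ≈ 30.2222.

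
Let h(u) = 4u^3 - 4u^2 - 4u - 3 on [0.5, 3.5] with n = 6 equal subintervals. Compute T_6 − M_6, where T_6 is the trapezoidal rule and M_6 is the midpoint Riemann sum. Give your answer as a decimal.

3.75

T_6 = 62.5.
M_6 = 58.75.
T_6 − M_6 = 3.75.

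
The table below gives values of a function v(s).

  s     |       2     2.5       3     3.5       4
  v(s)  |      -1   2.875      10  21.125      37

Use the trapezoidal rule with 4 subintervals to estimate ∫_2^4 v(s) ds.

26

Δs = 0.5.
T_4 = (0.5/2)·[(-1) + 2·2.875 + 2·10 + 2·21.125 + 37] = 26.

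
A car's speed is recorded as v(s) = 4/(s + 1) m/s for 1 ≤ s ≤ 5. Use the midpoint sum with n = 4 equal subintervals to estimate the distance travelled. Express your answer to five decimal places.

4.35902

Δs = (5 − 1)/4 = 1.
Midpoints: 1.5, 2.5, 3.5, 4.5.
v(1.5) = 1.6, v(2.5) = 8/7, v(3.5) = 8/9, v(4.5) = 8/11.
Sum = Δs · [v(1.5) + v(2.5) + v(3.5) + v(4.5)].
Sum ≈ 4.35902.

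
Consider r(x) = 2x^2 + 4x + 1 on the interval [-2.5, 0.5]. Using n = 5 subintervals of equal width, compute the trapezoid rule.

Δx = (0.5 − (-2.5))/5 = 0.6.
r(-2.5) = 3.5, r(-1.9) = 0.62, r(-1.3) = -0.82, r(-0.7) = -0.82, r(-0.1) = 0.62, r(0.5) = 3.5.
T_5 = (Δx/2)·[r(x_0) + 2r(x_1) + ... + 2r(x_{4}) + r(x_5)].
Sum = 1.86.

1.86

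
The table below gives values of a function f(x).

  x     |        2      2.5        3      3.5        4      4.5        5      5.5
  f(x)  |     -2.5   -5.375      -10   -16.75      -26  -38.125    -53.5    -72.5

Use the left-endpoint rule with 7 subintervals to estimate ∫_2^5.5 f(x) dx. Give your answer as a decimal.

Δx = 0.5.
Sum = 0.5·[(-2.5) + (-5.375) + (-10) + (-16.75) + (-26) + (-38.125) + (-53.5)] = -76.125.

-76.125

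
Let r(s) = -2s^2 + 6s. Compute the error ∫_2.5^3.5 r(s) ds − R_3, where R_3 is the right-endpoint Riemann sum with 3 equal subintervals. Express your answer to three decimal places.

1.037

Exact integral: ∫_2.5^3.5 r(s) ds ≈ -0.16667.
R_3 ≈ -1.20370.
Error ≈ -0.16667 − (-1.20370) ≈ 1.037.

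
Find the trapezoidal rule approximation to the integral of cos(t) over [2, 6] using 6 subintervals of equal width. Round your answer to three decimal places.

Δt = (6 − 2)/6 = 2/3.
f(2) ≈ -0.416, f(8/3) ≈ -0.889, f(10/3) ≈ -0.982, f(4) ≈ -0.654, f(14/3) ≈ -0.046, f(16/3) ≈ 0.582, f(6) ≈ 0.960.
T_6 = (Δt/2)·[f(t_0) + 2f(t_1) + ... + 2f(t_{5}) + f(t_6)].
Sum ≈ -1.144.

-1.144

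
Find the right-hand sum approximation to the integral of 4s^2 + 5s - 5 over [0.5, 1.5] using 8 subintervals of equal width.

5.15625

Δs = (1.5 − 0.5)/8 = 0.125.
Right endpoints: 0.625, 0.75, 0.875, 1, 1.125, 1.25, 1.375, 1.5.
f(0.625) = -0.3125, f(0.75) = 1, f(0.875) = 2.4375, f(1) = 4, f(1.125) = 5.6875, f(1.25) = 7.5, f(1.375) = 9.4375, f(1.5) = 11.5.
Sum = Δs · [f(0.625) + f(0.75) + f(0.875) + ...].
Sum = 5.15625.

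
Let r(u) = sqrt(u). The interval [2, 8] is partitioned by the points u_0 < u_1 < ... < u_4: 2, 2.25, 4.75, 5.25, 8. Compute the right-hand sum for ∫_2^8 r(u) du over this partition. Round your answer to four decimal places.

Subinterval widths: 0.25, 2.5, 0.5, 2.75.
Right endpoints: 2.25, 4.75, 5.25, 8.
r(2.25) ≈ 1.5000, r(4.75) ≈ 2.1794, r(5.25) ≈ 2.2913, r(8) ≈ 2.8284.
Sum = Σ Δu_i · r(u_i).
Sum ≈ 14.7474.

14.7474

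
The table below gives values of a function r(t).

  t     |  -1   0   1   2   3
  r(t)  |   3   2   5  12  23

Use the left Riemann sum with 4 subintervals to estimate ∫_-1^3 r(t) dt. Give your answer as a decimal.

22

Δt = 1.
Sum = 1·[3 + 2 + 5 + 12] = 22.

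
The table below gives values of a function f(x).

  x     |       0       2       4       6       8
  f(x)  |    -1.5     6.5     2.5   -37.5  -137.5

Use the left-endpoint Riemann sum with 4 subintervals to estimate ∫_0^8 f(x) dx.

-60

Δx = 2.
Sum = 2·[(-1.5) + 6.5 + 2.5 + (-37.5)] = -60.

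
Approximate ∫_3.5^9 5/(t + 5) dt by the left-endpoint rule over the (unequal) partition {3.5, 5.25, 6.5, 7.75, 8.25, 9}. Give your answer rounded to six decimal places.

Subinterval widths: 1.75, 1.25, 1.25, 0.5, 0.75.
Left endpoints: 3.5, 5.25, 6.5, 7.75, 8.25.
f(3.5) = 10/17, f(5.25) = 20/41, f(6.5) = 10/23, f(7.75) = 20/51, f(8.25) = 20/53.
Sum = Σ Δt_i · f(t_i).
Sum ≈ 2.661743.

2.661743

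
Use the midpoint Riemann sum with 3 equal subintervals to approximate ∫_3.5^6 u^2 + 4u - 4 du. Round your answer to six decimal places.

Δu = (6 − 3.5)/3 = 5/6.
Midpoints: 47/12, 4.75, 67/12.
f(47/12) = 3889/144, f(4.75) = 37.5625, f(67/12) = 7129/144.
Sum = Δu · [f(47/12) + f(4.75) + f(67/12)].
Sum ≈ 95.063657.

95.063657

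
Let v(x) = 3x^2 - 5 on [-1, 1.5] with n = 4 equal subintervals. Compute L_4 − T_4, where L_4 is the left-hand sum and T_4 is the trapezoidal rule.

L_4 = -8.80859375.
T_4 = -7.63671875.
L_4 − T_4 = -1.171875.

-1.171875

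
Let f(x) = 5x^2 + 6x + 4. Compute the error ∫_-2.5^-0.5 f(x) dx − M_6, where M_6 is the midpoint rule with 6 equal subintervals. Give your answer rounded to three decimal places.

Exact integral: ∫_-2.5^-0.5 f(x) dx ≈ 15.83333.
M_6 ≈ 15.74074.
Error ≈ 15.83333 − 15.74074 ≈ 0.093.

0.093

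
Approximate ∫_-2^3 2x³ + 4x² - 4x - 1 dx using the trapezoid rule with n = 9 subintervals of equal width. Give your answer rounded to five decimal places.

65.96708

Δx = (3 − (-2))/9 = 5/9.
f(-2) = 7, f(-13/9) = 5173/729, f(-8/9) = 3143/729, f(-1/3) = 19/27, f(2/9) = -1217/729, f(7/9) = -547/729, f(4/3) = 149/27, f(17/9) = 13993/729, f(22/9) = 30863/729, f(3) = 77.
T_9 = (Δx/2)·[f(x_0) + 2f(x_1) + ... + 2f(x_{8}) + f(x_9)].
Sum ≈ 65.96708.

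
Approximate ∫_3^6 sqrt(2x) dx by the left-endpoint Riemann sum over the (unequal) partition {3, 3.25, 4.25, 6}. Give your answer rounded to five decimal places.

8.26397

Subinterval widths: 0.25, 1, 1.75.
Left endpoints: 3, 3.25, 4.25.
f(3) ≈ 2.44949, f(3.25) ≈ 2.54951, f(4.25) ≈ 2.91548.
Sum = Σ Δx_i · f(x_i).
Sum ≈ 8.26397.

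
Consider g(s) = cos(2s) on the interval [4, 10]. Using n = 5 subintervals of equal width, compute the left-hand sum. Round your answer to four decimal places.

-0.3500

Δs = (10 − 4)/5 = 1.2.
Left endpoints: 4, 5.2, 6.4, 7.6, 8.8.
g(4) ≈ -0.1455, g(5.2) ≈ -0.5610, g(6.4) ≈ 0.9728, g(7.6) ≈ -0.8737, g(8.8) ≈ 0.3157.
Sum = Δs · [g(4) + g(5.2) + g(6.4) + g(7.6) + g(8.8)].
Sum ≈ -0.3500.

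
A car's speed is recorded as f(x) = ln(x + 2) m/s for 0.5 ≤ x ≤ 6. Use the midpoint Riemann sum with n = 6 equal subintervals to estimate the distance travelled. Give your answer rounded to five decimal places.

8.85433

Δx = (6 − 0.5)/6 = 11/12.
Midpoints: 23/24, 1.875, 67/24, 89/24, 4.625, 133/24.
f(23/24) ≈ 1.08463, f(1.875) ≈ 1.35455, f(67/24) ≈ 1.56688, f(89/24) ≈ 1.74193, f(4.625) ≈ 1.89085, f(133/24) ≈ 2.02044.
Sum = Δx · [f(23/24) + f(1.875) + f(67/24) + ...].
Sum ≈ 8.85433.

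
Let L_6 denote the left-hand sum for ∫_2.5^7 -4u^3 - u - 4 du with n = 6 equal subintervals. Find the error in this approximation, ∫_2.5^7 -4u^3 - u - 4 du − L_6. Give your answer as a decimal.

Exact integral: ∫_2.5^7 f(u) du = -2401.3125.
L_6 = -1932.609375.
Error = -2401.3125 − (-1932.609375) = -468.703125.

-468.703125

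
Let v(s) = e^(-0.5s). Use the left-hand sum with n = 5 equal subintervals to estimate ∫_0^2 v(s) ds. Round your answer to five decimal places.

1.39488

Δs = (2 − 0)/5 = 0.4.
Left endpoints: 0, 0.4, 0.8, 1.2, 1.6.
v(0) ≈ 1.00000, v(0.4) ≈ 0.81873, v(0.8) ≈ 0.67032, v(1.2) ≈ 0.54881, v(1.6) ≈ 0.44933.
Sum = Δs · [v(0) + v(0.4) + v(0.8) + v(1.2) + v(1.6)].
Sum ≈ 1.39488.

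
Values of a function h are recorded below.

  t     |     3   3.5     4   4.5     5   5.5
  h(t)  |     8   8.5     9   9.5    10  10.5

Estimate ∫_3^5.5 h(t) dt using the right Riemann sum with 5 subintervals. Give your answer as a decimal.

Δt = 0.5.
Sum = 0.5·[8.5 + 9 + 9.5 + 10 + 10.5] = 23.75.

23.75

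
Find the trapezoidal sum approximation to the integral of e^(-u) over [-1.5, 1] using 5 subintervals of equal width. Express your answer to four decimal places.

4.1992

Δu = (1 − (-1.5))/5 = 0.5.
f(-1.5) ≈ 4.4817, f(-1) ≈ 2.7183, f(-0.5) ≈ 1.6487, f(0) ≈ 1.0000, f(0.5) ≈ 0.6065, f(1) ≈ 0.3679.
T_5 = (Δu/2)·[f(u_0) + 2f(u_1) + ... + 2f(u_{4}) + f(u_5)].
Sum ≈ 4.1992.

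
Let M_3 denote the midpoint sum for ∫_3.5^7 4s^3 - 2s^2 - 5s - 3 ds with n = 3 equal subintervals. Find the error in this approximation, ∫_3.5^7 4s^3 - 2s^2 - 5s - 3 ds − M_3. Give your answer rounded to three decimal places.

24.216

Exact integral: ∫_3.5^7 f(s) ds ≈ 1948.47917.
M_3 ≈ 1924.26273.
Error ≈ 1948.47917 − 1924.26273 ≈ 24.216.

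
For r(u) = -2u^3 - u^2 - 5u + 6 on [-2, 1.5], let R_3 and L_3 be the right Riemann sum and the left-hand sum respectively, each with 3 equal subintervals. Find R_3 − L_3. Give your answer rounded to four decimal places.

R_3 ≈ 4.990741.
L_3 ≈ 49.907407.
R_3 − L_3 ≈ -44.9167.

-44.9167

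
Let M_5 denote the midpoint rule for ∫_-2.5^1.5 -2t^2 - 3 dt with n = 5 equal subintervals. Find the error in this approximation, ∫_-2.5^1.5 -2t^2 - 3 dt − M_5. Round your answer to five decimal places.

-0.42667

Exact integral: ∫_-2.5^1.5 f(t) dt ≈ -24.6666667.
M_5 = -24.24.
Error ≈ -24.6666667 − (-24.24) ≈ -0.42667.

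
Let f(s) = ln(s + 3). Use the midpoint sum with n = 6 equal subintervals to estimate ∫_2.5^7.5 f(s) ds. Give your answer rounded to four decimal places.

10.3158

Δs = (7.5 − 2.5)/6 = 5/6.
Midpoints: 35/12, 3.75, 55/12, 65/12, 6.25, 85/12.
f(35/12) ≈ 1.7778, f(3.75) ≈ 1.9095, f(55/12) ≈ 2.0260, f(65/12) ≈ 2.1302, f(6.25) ≈ 2.2246, f(85/12) ≈ 2.3109.
Sum = Δs · [f(35/12) + f(3.75) + f(55/12) + ...].
Sum ≈ 10.3158.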